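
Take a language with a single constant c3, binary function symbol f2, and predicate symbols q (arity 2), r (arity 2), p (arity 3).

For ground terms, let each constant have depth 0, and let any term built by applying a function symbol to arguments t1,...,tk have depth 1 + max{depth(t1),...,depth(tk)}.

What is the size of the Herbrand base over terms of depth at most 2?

175

First count ground terms of depth ≤ 2.
Let N_k = |{terms of depth ≤ k}|. Then N_0 = 1 and N_k = 1 + N_{k-1}^2 for k ≥ 1 (one summand per function symbol, arity giving the exponent).
N_0 = 1
N_1 = 1 + 1^2 = 2
N_2 = 1 + 2^2 = 5
So |H| = 5.
A ground atom is a predicate applied to a tuple of terms from H, so the count is the sum over predicates of |H|^arity:
  q: 5^2 = 25;  r: 5^2 = 25;  p: 5^3 = 125
Total ground atoms: 25 + 25 + 125 = 175.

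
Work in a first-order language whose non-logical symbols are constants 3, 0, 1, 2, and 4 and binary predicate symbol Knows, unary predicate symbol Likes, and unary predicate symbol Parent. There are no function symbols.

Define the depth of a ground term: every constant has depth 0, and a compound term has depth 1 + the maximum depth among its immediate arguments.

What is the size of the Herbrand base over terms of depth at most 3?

35

First count ground terms of depth ≤ 3.
With no function symbols every ground term is a constant, so there are exactly 5 ground terms at every depth bound.
N_0 = 5
N_1 = 5
N_2 = 5
N_3 = 5
Explicitly: 3, 0, 1, 2, 4.
So |H| = 5.
For each predicate symbol, the number of ground atoms is |H| raised to its arity; summing:
  Knows: 5^2 = 25;  Likes: 5;  Parent: 5
Total ground atoms: 25 + 5 + 5 = 35.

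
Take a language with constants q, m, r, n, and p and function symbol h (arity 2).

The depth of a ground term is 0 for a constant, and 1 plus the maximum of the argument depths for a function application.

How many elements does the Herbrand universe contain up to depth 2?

Count level by level. With function symbols h/2, the terms of depth ≤ k are the 5 constants together with each function applied to depth-≤(k−1) tuples, so N_k = 5 + N_{k-1}^2.
N_0 = 5
N_1 = 5 + 5^2 = 30
N_2 = 5 + 30^2 = 905

905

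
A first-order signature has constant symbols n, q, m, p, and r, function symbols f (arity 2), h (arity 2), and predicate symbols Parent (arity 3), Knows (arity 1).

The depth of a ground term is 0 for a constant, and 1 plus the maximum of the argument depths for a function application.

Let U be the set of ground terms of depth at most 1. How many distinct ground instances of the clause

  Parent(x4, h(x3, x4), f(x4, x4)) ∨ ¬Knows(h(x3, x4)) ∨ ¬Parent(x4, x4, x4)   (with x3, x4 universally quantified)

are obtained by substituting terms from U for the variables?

Ground terms of depth ≤ 1:
  If N_k denotes the number of depth-≤k ground terms, the 5 constants give N_0 = 5, and each function symbol of arity r contributes N_{k-1}^r new terms at level k: N_k = 5 + N_{k-1}^2 + N_{k-1}^2.
  N_0 = 5
  N_1 = 5 + 5^2 + 5^2 = 55
So there are 55 ground terms available for substitution.
There are 2 variables to instantiate (x3, x4), each occurring in at least one literal, so different choices give different ground instances.
Number of ground instances = 55^2 = 3025.

3025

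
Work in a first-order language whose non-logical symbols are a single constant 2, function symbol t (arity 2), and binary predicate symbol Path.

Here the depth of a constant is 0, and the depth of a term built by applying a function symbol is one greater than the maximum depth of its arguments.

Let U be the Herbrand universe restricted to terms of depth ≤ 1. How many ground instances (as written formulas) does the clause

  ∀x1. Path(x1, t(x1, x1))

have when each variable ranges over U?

2

Ground terms of depth ≤ 1:
  Count level by level. With function symbols t/2, the terms of depth ≤ k are the 1 constant together with each function applied to depth-≤(k−1) tuples, so N_k = 1 + N_{k-1}^2.
  N_0 = 1
  N_1 = 1 + 1^2 = 2
So there are 2 ground terms available for substitution.
The body mentions the single quantified variable x1; since ground terms form a free algebra, no two substitutions collapse to the same formula.
Number of ground instances = 2.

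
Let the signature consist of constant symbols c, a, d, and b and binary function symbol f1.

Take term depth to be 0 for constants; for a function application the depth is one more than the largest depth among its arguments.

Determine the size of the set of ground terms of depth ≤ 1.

20

Count level by level. With function symbols f1/2, the terms of depth ≤ k are the 4 constants together with each function applied to depth-≤(k−1) tuples, so N_k = 4 + N_{k-1}^2.
N_0 = 4
N_1 = 4 + 4^2 = 20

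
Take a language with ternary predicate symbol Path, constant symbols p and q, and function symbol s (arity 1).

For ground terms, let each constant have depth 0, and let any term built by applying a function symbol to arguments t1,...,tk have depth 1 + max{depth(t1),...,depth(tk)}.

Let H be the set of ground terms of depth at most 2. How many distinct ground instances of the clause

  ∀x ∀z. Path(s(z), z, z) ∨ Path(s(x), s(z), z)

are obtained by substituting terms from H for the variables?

36

Ground terms of depth ≤ 2:
  Count level by level. With function symbols s/1, the terms of depth ≤ k are the 2 constants together with each function applied to depth-≤(k−1) tuples, so N_k = 2 + N_{k-1}.
  N_0 = 2
  N_1 = 2 + 2 = 4
  N_2 = 2 + 4 = 6
  Explicitly: p, q, s(p), s(q), s(s(p)), s(s(q)).
So there are 6 ground terms available for substitution.
There are 2 variables to instantiate (x, z), each occurring in at least one literal, so different choices give different ground instances.
Number of ground instances = 6^2 = 36.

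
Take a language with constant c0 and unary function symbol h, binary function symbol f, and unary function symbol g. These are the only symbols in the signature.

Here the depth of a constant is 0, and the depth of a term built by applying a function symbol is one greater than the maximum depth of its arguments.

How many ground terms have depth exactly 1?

3

Let N_k count ground terms of depth at most k. Each non-constant term of depth ≤ k is some function symbol applied to depth-≤(k−1) arguments, giving N_k = 1 + N_{k-1} + N_{k-1}^2 + N_{k-1}.
N_0 = 1
N_1 = 1 + 1 + 1^2 + 1 = 4
Terms of depth exactly 1: N_1 − N_0 = 4 − 1 = 3.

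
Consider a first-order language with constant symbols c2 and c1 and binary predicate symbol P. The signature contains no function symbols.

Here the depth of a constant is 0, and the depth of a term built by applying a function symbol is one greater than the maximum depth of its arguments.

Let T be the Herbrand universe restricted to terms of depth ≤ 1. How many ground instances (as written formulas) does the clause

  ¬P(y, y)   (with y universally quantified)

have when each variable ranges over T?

2

Ground terms of depth ≤ 1:
  With no function symbols every ground term is a constant, so there are exactly 2 ground terms at every depth bound.
  N_0 = 2
  N_1 = 2
So there are 2 ground terms available for substitution.
The variable y ranges independently over the available ground terms, and distinct assignments produce distinct instances.
Number of ground instances = 2.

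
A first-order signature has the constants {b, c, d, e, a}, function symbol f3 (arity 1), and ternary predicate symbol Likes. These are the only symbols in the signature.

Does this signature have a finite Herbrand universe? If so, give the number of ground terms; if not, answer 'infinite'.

infinite

The signature has at least one function symbol (f3, arity 1) and at least one constant (b).
Iterating f3 gives infinitely many distinct ground terms: b, f3(b), f3(f3(b)), ...
So the Herbrand universe is infinite.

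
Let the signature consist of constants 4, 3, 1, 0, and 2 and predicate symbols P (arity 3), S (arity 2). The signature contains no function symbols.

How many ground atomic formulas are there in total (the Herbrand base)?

150

With no function symbols, the Herbrand universe is just the 5 constants.
Ground atoms per predicate: P: 5^3 = 125, S: 5^2 = 25.
Herbrand base size = 125 + 25 = 150.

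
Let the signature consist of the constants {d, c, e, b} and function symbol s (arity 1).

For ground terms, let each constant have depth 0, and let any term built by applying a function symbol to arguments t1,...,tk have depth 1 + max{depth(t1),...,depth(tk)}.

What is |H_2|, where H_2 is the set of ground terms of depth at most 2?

12

Write N_k for the number of ground terms of depth ≤ k. A term of depth ≤ k is either a constant or a function symbol applied to arguments of depth ≤ k−1, so N_k = 4 + N_{k-1}.
N_0 = 4
N_1 = 4 + 4 = 8
N_2 = 4 + 8 = 12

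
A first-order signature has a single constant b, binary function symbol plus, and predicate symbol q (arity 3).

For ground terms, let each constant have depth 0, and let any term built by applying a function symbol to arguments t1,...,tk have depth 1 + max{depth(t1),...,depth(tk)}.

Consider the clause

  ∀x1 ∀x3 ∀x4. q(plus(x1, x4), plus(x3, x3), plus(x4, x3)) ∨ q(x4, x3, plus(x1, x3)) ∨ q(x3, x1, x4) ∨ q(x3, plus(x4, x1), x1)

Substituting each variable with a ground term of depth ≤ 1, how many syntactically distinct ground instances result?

8

Ground terms of depth ≤ 1:
  Let N_k count ground terms of depth at most k. Each non-constant term of depth ≤ k is some function symbol applied to depth-≤(k−1) arguments, giving N_k = 1 + N_{k-1}^2.
  N_0 = 1
  N_1 = 1 + 1^2 = 2
So there are 2 ground terms available for substitution.
The body mentions every one of the 3 quantified variables; since ground terms form a free algebra, no two substitutions collapse to the same formula.
Number of ground instances = 2^3 = 8.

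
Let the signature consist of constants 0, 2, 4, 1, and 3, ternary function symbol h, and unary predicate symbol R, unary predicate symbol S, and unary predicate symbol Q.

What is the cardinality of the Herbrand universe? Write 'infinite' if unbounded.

The signature has at least one function symbol (h, arity 3) and at least one constant (0).
Iterating h gives infinitely many distinct ground terms: 0, h(0, 0, 0), h(h(0, 0, 0), h(0, 0, 0), h(0, 0, 0)), ...
So the Herbrand universe is infinite.

infinite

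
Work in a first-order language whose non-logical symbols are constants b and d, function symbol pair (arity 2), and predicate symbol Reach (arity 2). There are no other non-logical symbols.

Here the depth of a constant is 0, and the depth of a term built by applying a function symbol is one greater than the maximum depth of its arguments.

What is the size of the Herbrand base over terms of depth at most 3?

2090916

First count ground terms of depth ≤ 3.
Count level by level. With function symbols pair/2, the terms of depth ≤ k are the 2 constants together with each function applied to depth-≤(k−1) tuples, so N_k = 2 + N_{k-1}^2.
N_0 = 2
N_1 = 2 + 2^2 = 6
N_2 = 2 + 6^2 = 38
N_3 = 2 + 38^2 = 1446
So |H| = 1446.
For each predicate symbol, the number of ground atoms is |H| raised to its arity; summing:
  Reach: 1446^2 = 2090916
Total ground atoms: 2090916.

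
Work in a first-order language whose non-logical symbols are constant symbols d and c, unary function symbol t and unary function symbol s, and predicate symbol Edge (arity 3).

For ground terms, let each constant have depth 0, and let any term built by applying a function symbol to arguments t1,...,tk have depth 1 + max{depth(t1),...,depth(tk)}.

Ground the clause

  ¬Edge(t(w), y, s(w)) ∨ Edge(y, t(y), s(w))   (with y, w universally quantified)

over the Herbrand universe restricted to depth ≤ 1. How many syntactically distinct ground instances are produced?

Ground terms of depth ≤ 1:
  Let N_k = |{terms of depth ≤ k}|. Then N_0 = 2 and N_k = 2 + N_{k-1} + N_{k-1} for k ≥ 1 (one summand per function symbol, arity giving the exponent).
  N_0 = 2
  N_1 = 2 + 2 + 2 = 6
  Explicitly: d, c, t(d), t(c), s(d), s(c).
So there are 6 ground terms available for substitution.
The clause has 2 distinct variables (y, w), each appearing in the body. In the free term algebra distinct substitutions yield syntactically distinct ground instances.
Number of ground instances = 6^2 = 36.

36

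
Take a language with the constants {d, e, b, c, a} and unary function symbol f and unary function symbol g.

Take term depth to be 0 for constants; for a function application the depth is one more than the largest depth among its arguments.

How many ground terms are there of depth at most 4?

Let N_k = |{terms of depth ≤ k}|. Then N_0 = 5 and N_k = 5 + N_{k-1} + N_{k-1} for k ≥ 1 (one summand per function symbol, arity giving the exponent).
N_0 = 5
N_1 = 5 + 5 + 5 = 15
N_2 = 5 + 15 + 15 = 35
N_3 = 5 + 35 + 35 = 75
N_4 = 5 + 75 + 75 = 155

155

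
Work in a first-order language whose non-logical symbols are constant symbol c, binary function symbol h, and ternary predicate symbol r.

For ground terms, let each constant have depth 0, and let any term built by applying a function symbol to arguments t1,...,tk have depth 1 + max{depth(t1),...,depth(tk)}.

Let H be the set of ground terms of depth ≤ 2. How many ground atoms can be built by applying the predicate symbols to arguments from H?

125

First count ground terms of depth ≤ 2.
If N_k denotes the number of depth-≤k ground terms, the 1 constant gives N_0 = 1, and each function symbol of arity r contributes N_{k-1}^r new terms at level k: N_k = 1 + N_{k-1}^2.
N_0 = 1
N_1 = 1 + 1^2 = 2
N_2 = 1 + 2^2 = 5
Explicitly: c, h(c, c), h(c, h(c, c)), h(h(c, c), c), h(h(c, c), h(c, c)).
So |H| = 5.
For each predicate symbol, the number of ground atoms is |H| raised to its arity; summing:
  r: 5^3 = 125
Total ground atoms: 125.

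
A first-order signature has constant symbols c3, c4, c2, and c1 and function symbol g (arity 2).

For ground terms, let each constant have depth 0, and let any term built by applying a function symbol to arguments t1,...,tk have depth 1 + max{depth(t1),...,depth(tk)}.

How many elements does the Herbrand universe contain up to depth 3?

163220

Count level by level. With function symbols g/2, the terms of depth ≤ k are the 4 constants together with each function applied to depth-≤(k−1) tuples, so N_k = 4 + N_{k-1}^2.
N_0 = 4
N_1 = 4 + 4^2 = 20
N_2 = 4 + 20^2 = 404
N_3 = 4 + 404^2 = 163220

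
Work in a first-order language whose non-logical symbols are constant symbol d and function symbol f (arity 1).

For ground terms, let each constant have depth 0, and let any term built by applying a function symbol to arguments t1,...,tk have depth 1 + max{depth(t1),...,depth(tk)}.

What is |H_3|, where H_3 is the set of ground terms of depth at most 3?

If N_k denotes the number of depth-≤k ground terms, the 1 constant gives N_0 = 1, and each function symbol of arity r contributes N_{k-1}^r new terms at level k: N_k = 1 + N_{k-1}.
N_0 = 1
N_1 = 1 + 1 = 2
N_2 = 1 + 2 = 3
N_3 = 1 + 3 = 4
Explicitly: d, f(d), f(f(d)), f(f(f(d))).

4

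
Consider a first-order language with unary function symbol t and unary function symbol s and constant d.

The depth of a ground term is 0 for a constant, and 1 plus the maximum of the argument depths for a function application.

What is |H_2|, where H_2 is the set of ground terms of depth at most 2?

Let N_k = |{terms of depth ≤ k}|. Then N_0 = 1 and N_k = 1 + N_{k-1} + N_{k-1} for k ≥ 1 (one summand per function symbol, arity giving the exponent).
N_0 = 1
N_1 = 1 + 1 + 1 = 3
N_2 = 1 + 3 + 3 = 7
Explicitly: d, t(d), t(t(d)), t(s(d)), s(d), s(t(d)), s(s(d)).

7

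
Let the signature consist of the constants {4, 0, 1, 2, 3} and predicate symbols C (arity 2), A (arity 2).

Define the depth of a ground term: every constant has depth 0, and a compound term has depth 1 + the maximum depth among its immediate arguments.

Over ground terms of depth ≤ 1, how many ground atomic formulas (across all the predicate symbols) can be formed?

First count ground terms of depth ≤ 1.
With no function symbols every ground term is a constant, so there are exactly 5 ground terms at every depth bound.
N_0 = 5
N_1 = 5
Explicitly: 4, 0, 1, 2, 3.
So |H| = 5.
For each predicate symbol, the number of ground atoms is |H| raised to its arity; summing:
  C: 5^2 = 25;  A: 5^2 = 25
Total ground atoms: 25 + 25 = 50.

50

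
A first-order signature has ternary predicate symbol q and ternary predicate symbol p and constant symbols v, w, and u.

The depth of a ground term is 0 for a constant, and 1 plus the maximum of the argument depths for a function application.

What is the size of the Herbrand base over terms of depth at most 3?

54

First count ground terms of depth ≤ 3.
With no function symbols every ground term is a constant, so there are exactly 3 ground terms at every depth bound.
N_0 = 3
N_1 = 3
N_2 = 3
N_3 = 3
So |H| = 3.
For each predicate symbol, the number of ground atoms is |H| raised to its arity; summing:
  q: 3^3 = 27;  p: 3^3 = 27
Total ground atoms: 27 + 27 = 54.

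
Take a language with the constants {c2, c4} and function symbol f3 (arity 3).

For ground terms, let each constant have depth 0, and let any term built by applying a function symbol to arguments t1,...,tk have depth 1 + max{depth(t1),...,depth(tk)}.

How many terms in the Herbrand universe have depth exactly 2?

992

Count level by level. With function symbols f3/3, the terms of depth ≤ k are the 2 constants together with each function applied to depth-≤(k−1) tuples, so N_k = 2 + N_{k-1}^3.
N_0 = 2
N_1 = 2 + 2^3 = 10
N_2 = 2 + 10^3 = 1002
Terms of depth exactly 2: N_2 − N_1 = 1002 − 10 = 992.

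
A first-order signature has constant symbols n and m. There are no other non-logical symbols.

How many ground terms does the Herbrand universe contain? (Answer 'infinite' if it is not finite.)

2

There are no function symbols, so every ground term is one of the 2 constants.
The Herbrand universe is {n, m}, which is finite with 2 elements.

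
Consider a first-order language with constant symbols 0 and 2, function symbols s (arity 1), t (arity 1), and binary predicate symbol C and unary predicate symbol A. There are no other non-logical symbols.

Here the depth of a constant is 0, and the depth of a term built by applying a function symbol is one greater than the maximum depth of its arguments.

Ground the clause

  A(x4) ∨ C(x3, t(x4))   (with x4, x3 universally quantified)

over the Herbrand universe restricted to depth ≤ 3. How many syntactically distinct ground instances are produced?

Ground terms of depth ≤ 3:
  If N_k denotes the number of depth-≤k ground terms, the 2 constants give N_0 = 2, and each function symbol of arity r contributes N_{k-1}^r new terms at level k: N_k = 2 + N_{k-1} + N_{k-1}.
  N_0 = 2
  N_1 = 2 + 2 + 2 = 6
  N_2 = 2 + 6 + 6 = 14
  N_3 = 2 + 14 + 14 = 30
So there are 30 ground terms available for substitution.
The clause has 2 distinct variables (x4, x3), each appearing in the body. In the free term algebra distinct substitutions yield syntactically distinct ground instances.
Number of ground instances = 30^2 = 900.

900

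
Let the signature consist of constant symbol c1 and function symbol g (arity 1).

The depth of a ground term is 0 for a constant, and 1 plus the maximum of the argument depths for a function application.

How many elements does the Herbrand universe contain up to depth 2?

3

Let N_k count ground terms of depth at most k. Each non-constant term of depth ≤ k is some function symbol applied to depth-≤(k−1) arguments, giving N_k = 1 + N_{k-1}.
N_0 = 1
N_1 = 1 + 1 = 2
N_2 = 1 + 2 = 3
Explicitly: c1, g(c1), g(g(c1)).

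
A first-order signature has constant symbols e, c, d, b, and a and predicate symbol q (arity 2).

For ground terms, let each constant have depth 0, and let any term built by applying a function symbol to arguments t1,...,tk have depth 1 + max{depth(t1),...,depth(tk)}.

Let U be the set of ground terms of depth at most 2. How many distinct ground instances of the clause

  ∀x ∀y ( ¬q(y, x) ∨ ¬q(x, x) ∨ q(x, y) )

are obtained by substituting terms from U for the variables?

25

Ground terms of depth ≤ 2:
  With no function symbols every ground term is a constant, so there are exactly 5 ground terms at every depth bound.
  N_0 = 5
  N_1 = 5
  N_2 = 5
  Explicitly: e, c, d, b, a.
So there are 5 ground terms available for substitution.
There are 2 variables to instantiate (x, y), each occurring in at least one literal, so different choices give different ground instances.
Number of ground instances = 5^2 = 25.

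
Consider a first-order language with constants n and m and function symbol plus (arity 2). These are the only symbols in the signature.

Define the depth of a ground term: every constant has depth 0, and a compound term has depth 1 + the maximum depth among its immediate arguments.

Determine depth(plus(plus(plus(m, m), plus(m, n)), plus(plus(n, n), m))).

3

depth(plus(m, m)) = 1 + max(0, 0) = 1
depth(plus(m, n)) = 1 + max(0, 0) = 1
depth(plus(plus(m, m), plus(m, n))) = 1 + max(1, 1) = 2
depth(plus(n, n)) = 1 + max(0, 0) = 1
depth(plus(plus(n, n), m)) = 1 + max(1, 0) = 2
depth(plus(plus(plus(m, m), plus(m, n)), plus(plus(n, n), m))) = 1 + max(2, 2) = 3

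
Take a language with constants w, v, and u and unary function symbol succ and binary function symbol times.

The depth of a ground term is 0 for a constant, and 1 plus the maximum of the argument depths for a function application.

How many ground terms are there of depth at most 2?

Write N_k for the number of ground terms of depth ≤ k. A term of depth ≤ k is either a constant or a function symbol applied to arguments of depth ≤ k−1, so N_k = 3 + N_{k-1} + N_{k-1}^2.
N_0 = 3
N_1 = 3 + 3 + 3^2 = 15
N_2 = 3 + 15 + 15^2 = 243

243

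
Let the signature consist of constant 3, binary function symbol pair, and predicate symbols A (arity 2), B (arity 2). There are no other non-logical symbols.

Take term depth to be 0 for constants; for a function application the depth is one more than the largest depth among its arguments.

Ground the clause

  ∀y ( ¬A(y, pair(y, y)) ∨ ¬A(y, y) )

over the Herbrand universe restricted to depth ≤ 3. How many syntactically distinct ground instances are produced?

26

Ground terms of depth ≤ 3:
  Count level by level. With function symbols pair/2, the terms of depth ≤ k are the 1 constant together with each function applied to depth-≤(k−1) tuples, so N_k = 1 + N_{k-1}^2.
  N_0 = 1
  N_1 = 1 + 1^2 = 2
  N_2 = 1 + 2^2 = 5
  N_3 = 1 + 5^2 = 26
So there are 26 ground terms available for substitution.
The clause has 1 distinct variable (y), which appears in the body. In the free term algebra distinct substitutions yield syntactically distinct ground instances.
Number of ground instances = 26.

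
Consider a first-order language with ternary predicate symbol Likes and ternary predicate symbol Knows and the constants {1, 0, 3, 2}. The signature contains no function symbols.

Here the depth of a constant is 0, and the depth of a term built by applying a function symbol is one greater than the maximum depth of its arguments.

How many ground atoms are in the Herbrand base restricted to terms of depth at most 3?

First count ground terms of depth ≤ 3.
With no function symbols every ground term is a constant, so there are exactly 4 ground terms at every depth bound.
N_0 = 4
N_1 = 4
N_2 = 4
N_3 = 4
So |H| = 4.
Ground atoms are formed by filling each argument slot of a predicate with a term from H, so an r-ary predicate gives |H|^r atoms:
  Likes: 4^3 = 64;  Knows: 4^3 = 64
Total ground atoms: 64 + 64 = 128.

128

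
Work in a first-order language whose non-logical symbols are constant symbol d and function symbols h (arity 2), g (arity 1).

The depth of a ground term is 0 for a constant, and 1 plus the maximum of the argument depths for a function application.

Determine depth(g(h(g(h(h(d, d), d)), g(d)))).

depth(h(d, d)) = 1 + max(0, 0) = 1
depth(h(h(d, d), d)) = 1 + max(1, 0) = 2
depth(g(h(h(d, d), d))) = 1 + depth(h(h(d, d), d)) = 1 + 2 = 3
depth(g(d)) = 1 + depth(d) = 1 + 0 = 1
depth(h(g(h(h(d, d), d)), g(d))) = 1 + max(3, 1) = 4
depth(g(h(g(h(h(d, d), d)), g(d)))) = 1 + depth(h(g(h(h(d, d), d)), g(d))) = 1 + 4 = 5

5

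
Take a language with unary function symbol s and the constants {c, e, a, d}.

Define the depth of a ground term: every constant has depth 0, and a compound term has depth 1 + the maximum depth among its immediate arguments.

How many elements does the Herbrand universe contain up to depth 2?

Let N_k count ground terms of depth at most k. Each non-constant term of depth ≤ k is some function symbol applied to depth-≤(k−1) arguments, giving N_k = 4 + N_{k-1}.
N_0 = 4
N_1 = 4 + 4 = 8
N_2 = 4 + 8 = 12
Explicitly: c, e, a, d, s(c), s(e), s(a), s(d), s(s(c)), s(s(e)), s(s(a)), s(s(d)).

12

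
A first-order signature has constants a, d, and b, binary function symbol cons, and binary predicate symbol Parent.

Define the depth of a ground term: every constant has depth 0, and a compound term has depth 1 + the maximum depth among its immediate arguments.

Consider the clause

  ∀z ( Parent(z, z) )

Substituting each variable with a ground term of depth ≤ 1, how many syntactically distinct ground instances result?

Ground terms of depth ≤ 1:
  If N_k denotes the number of depth-≤k ground terms, the 3 constants give N_0 = 3, and each function symbol of arity r contributes N_{k-1}^r new terms at level k: N_k = 3 + N_{k-1}^2.
  N_0 = 3
  N_1 = 3 + 3^2 = 12
So there are 12 ground terms available for substitution.
The clause has 1 distinct variable (z), which appears in the body. In the free term algebra distinct substitutions yield syntactically distinct ground instances.
Number of ground instances = 12.

12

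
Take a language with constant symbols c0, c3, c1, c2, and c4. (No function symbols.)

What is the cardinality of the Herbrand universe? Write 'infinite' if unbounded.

5

There are no function symbols, so every ground term is one of the 5 constants.
The Herbrand universe is {c0, c3, c1, c2, c4}, which is finite with 5 elements.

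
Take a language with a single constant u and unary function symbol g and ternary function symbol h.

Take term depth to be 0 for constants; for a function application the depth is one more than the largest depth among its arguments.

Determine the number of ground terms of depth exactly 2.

Write N_k for the number of ground terms of depth ≤ k. A term of depth ≤ k is either a constant or a function symbol applied to arguments of depth ≤ k−1, so N_k = 1 + N_{k-1} + N_{k-1}^3.
N_0 = 1
N_1 = 1 + 1 + 1^3 = 3
N_2 = 1 + 3 + 3^3 = 31
Terms of depth exactly 2: N_2 − N_1 = 31 − 3 = 28.

28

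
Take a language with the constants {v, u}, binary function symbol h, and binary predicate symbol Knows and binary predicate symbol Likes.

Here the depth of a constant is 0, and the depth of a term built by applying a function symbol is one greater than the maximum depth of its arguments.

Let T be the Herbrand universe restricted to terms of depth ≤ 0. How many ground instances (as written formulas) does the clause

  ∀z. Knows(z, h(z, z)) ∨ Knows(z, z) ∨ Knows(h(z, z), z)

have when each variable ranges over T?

2

Ground terms of depth ≤ 0:
  Count level by level. With function symbols h/2, the terms of depth ≤ k are the 2 constants together with each function applied to depth-≤(k−1) tuples, so N_k = 2 + N_{k-1}^2.
  N_0 = 2
  Explicitly: v, u.
So there are 2 ground terms available for substitution.
The clause has 1 distinct variable (z), which appears in the body. In the free term algebra distinct substitutions yield syntactically distinct ground instances.
Number of ground instances = 2.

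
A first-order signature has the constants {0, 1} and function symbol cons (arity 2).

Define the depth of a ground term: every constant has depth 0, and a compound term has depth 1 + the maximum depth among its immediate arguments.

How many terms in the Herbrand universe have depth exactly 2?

32

Let N_k = |{terms of depth ≤ k}|. Then N_0 = 2 and N_k = 2 + N_{k-1}^2 for k ≥ 1 (one summand per function symbol, arity giving the exponent).
N_0 = 2
N_1 = 2 + 2^2 = 6
N_2 = 2 + 6^2 = 38
Terms of depth exactly 2: N_2 − N_1 = 38 − 6 = 32.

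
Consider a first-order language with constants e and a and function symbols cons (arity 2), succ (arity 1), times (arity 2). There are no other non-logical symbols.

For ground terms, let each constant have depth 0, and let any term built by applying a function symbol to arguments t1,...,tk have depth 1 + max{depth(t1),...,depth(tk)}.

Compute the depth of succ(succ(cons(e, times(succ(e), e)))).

5

depth(succ(e)) = 1 + depth(e) = 1 + 0 = 1
depth(times(succ(e), e)) = 1 + max(1, 0) = 2
depth(cons(e, times(succ(e), e))) = 1 + max(0, 2) = 3
depth(succ(cons(e, times(succ(e), e)))) = 1 + depth(cons(e, times(succ(e), e))) = 1 + 3 = 4
depth(succ(succ(cons(e, times(succ(e), e))))) = 1 + depth(succ(cons(e, times(succ(e), e)))) = 1 + 4 = 5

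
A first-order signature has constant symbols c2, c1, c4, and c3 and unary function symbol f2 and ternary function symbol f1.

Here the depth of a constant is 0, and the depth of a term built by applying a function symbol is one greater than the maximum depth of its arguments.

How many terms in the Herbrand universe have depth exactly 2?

373252

Count level by level. With function symbols f2/1, f1/3, the terms of depth ≤ k are the 4 constants together with each function applied to depth-≤(k−1) tuples, so N_k = 4 + N_{k-1} + N_{k-1}^3.
N_0 = 4
N_1 = 4 + 4 + 4^3 = 72
N_2 = 4 + 72 + 72^3 = 373324
Terms of depth exactly 2: N_2 − N_1 = 373324 − 72 = 373252.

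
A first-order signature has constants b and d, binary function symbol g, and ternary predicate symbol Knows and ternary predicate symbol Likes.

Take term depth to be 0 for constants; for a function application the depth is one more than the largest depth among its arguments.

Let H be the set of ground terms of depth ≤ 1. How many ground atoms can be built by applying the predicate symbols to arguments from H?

432

First count ground terms of depth ≤ 1.
If N_k denotes the number of depth-≤k ground terms, the 2 constants give N_0 = 2, and each function symbol of arity r contributes N_{k-1}^r new terms at level k: N_k = 2 + N_{k-1}^2.
N_0 = 2
N_1 = 2 + 2^2 = 6
Explicitly: b, d, g(b, b), g(b, d), g(d, b), g(d, d).
So |H| = 6.
For each predicate symbol, the number of ground atoms is |H| raised to its arity; summing:
  Knows: 6^3 = 216;  Likes: 6^3 = 216
Total ground atoms: 216 + 216 = 432.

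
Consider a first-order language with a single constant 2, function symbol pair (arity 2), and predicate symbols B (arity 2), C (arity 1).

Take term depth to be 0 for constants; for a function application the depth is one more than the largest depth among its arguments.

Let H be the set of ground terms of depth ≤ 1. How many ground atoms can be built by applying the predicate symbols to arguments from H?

First count ground terms of depth ≤ 1.
Let N_k = |{terms of depth ≤ k}|. Then N_0 = 1 and N_k = 1 + N_{k-1}^2 for k ≥ 1 (one summand per function symbol, arity giving the exponent).
N_0 = 1
N_1 = 1 + 1^2 = 2
Explicitly: 2, pair(2, 2).
So |H| = 2.
Ground atoms are formed by filling each argument slot of a predicate with a term from H, so an r-ary predicate gives |H|^r atoms:
  B: 2^2 = 4;  C: 2
Total ground atoms: 4 + 2 = 6.

6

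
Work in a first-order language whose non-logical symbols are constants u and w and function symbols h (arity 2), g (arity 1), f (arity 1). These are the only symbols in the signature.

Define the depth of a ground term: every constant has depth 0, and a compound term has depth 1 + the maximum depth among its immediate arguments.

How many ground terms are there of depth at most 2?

122

Write N_k for the number of ground terms of depth ≤ k. A term of depth ≤ k is either a constant or a function symbol applied to arguments of depth ≤ k−1, so N_k = 2 + N_{k-1}^2 + N_{k-1} + N_{k-1}.
N_0 = 2
N_1 = 2 + 2^2 + 2 + 2 = 10
N_2 = 2 + 10^2 + 10 + 10 = 122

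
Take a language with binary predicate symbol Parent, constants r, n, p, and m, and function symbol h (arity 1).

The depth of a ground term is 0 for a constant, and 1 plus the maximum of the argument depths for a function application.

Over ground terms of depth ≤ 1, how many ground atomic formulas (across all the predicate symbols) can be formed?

64

First count ground terms of depth ≤ 1.
Count level by level. With function symbols h/1, the terms of depth ≤ k are the 4 constants together with each function applied to depth-≤(k−1) tuples, so N_k = 4 + N_{k-1}.
N_0 = 4
N_1 = 4 + 4 = 8
So |H| = 8.
Each predicate of arity r yields |H|^r ground atoms (one per choice of an r-tuple from H):
  Parent: 8^2 = 64
Total ground atoms: 64.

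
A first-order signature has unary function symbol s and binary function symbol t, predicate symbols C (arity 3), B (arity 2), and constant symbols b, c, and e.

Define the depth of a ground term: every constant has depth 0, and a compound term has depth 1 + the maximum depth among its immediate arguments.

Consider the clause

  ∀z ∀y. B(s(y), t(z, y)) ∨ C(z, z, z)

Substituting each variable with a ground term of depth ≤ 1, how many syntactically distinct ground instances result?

225

Ground terms of depth ≤ 1:
  If N_k denotes the number of depth-≤k ground terms, the 3 constants give N_0 = 3, and each function symbol of arity r contributes N_{k-1}^r new terms at level k: N_k = 3 + N_{k-1} + N_{k-1}^2.
  N_0 = 3
  N_1 = 3 + 3 + 3^2 = 15
So there are 15 ground terms available for substitution.
Each of z, y ranges independently over the available ground terms, and distinct assignments produce distinct instances.
Number of ground instances = 15^2 = 225.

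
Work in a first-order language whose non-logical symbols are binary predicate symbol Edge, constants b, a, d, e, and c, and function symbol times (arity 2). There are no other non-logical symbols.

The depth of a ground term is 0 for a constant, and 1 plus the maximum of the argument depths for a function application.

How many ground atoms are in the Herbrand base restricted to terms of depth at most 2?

First count ground terms of depth ≤ 2.
Write N_k for the number of ground terms of depth ≤ k. A term of depth ≤ k is either a constant or a function symbol applied to arguments of depth ≤ k−1, so N_k = 5 + N_{k-1}^2.
N_0 = 5
N_1 = 5 + 5^2 = 30
N_2 = 5 + 30^2 = 905
So |H| = 905.
Each predicate of arity r yields |H|^r ground atoms (one per choice of an r-tuple from H):
  Edge: 905^2 = 819025
Total ground atoms: 819025.

819025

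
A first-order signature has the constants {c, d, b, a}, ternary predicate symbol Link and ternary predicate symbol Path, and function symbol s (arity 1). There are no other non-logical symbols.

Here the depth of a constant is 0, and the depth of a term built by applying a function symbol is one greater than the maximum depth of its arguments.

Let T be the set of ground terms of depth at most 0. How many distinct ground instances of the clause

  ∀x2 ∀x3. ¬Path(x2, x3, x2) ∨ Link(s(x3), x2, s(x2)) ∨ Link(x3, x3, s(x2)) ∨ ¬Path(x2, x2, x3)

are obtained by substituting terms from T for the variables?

Ground terms of depth ≤ 0:
  Let N_k count ground terms of depth at most k. Each non-constant term of depth ≤ k is some function symbol applied to depth-≤(k−1) arguments, giving N_k = 4 + N_{k-1}.
  N_0 = 4
  Explicitly: c, d, b, a.
So there are 4 ground terms available for substitution.
The clause has 2 distinct variables (x2, x3), each appearing in the body. In the free term algebra distinct substitutions yield syntactically distinct ground instances.
Number of ground instances = 4^2 = 16.

16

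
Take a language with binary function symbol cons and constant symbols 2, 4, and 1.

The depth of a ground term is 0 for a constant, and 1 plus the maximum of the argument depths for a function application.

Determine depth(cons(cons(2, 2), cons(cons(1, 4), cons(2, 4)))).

3

depth(cons(2, 2)) = 1 + max(0, 0) = 1
depth(cons(1, 4)) = 1 + max(0, 0) = 1
depth(cons(2, 4)) = 1 + max(0, 0) = 1
depth(cons(cons(1, 4), cons(2, 4))) = 1 + max(1, 1) = 2
depth(cons(cons(2, 2), cons(cons(1, 4), cons(2, 4)))) = 1 + max(1, 2) = 3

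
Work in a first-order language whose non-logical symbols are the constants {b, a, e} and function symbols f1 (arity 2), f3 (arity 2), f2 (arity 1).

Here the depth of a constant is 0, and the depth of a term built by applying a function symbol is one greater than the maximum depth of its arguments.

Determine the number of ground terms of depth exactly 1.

Write N_k for the number of ground terms of depth ≤ k. A term of depth ≤ k is either a constant or a function symbol applied to arguments of depth ≤ k−1, so N_k = 3 + N_{k-1}^2 + N_{k-1}^2 + N_{k-1}.
N_0 = 3
N_1 = 3 + 3^2 + 3^2 + 3 = 24
Terms of depth exactly 1: N_1 − N_0 = 24 − 3 = 21.

21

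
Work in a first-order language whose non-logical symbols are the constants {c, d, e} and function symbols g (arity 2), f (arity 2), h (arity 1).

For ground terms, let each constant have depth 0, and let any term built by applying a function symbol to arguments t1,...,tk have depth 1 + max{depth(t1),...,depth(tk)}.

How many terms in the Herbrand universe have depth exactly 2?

Let N_k count ground terms of depth at most k. Each non-constant term of depth ≤ k is some function symbol applied to depth-≤(k−1) arguments, giving N_k = 3 + N_{k-1}^2 + N_{k-1}^2 + N_{k-1}.
N_0 = 3
N_1 = 3 + 3^2 + 3^2 + 3 = 24
N_2 = 3 + 24^2 + 24^2 + 24 = 1179
Terms of depth exactly 2: N_2 − N_1 = 1179 − 24 = 1155.

1155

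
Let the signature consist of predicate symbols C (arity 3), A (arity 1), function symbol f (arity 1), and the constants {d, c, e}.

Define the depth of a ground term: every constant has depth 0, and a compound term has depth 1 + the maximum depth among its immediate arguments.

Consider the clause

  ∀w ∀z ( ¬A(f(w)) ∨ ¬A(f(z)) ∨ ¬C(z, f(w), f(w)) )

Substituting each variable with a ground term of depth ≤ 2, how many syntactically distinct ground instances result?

Ground terms of depth ≤ 2:
  Write N_k for the number of ground terms of depth ≤ k. A term of depth ≤ k is either a constant or a function symbol applied to arguments of depth ≤ k−1, so N_k = 3 + N_{k-1}.
  N_0 = 3
  N_1 = 3 + 3 = 6
  N_2 = 3 + 6 = 9
  Explicitly: d, c, e, f(d), f(c), f(e), f(f(d)), f(f(c)), f(f(e)).
So there are 9 ground terms available for substitution.
The body mentions every one of the 2 quantified variables; since ground terms form a free algebra, no two substitutions collapse to the same formula.
Number of ground instances = 9^2 = 81.

81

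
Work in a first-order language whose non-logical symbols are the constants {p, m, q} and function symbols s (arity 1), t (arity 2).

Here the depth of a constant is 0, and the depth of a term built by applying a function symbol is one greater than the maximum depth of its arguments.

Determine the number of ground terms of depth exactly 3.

Let N_k = |{terms of depth ≤ k}|. Then N_0 = 3 and N_k = 3 + N_{k-1} + N_{k-1}^2 for k ≥ 1 (one summand per function symbol, arity giving the exponent).
N_0 = 3
N_1 = 3 + 3 + 3^2 = 15
N_2 = 3 + 15 + 15^2 = 243
N_3 = 3 + 243 + 243^2 = 59295
Terms of depth exactly 3: N_3 − N_2 = 59295 − 243 = 59052.

59052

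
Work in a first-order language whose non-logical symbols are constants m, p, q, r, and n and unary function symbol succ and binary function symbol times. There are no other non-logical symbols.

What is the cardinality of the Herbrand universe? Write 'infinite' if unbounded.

infinite

The signature has at least one function symbol (succ, arity 1) and at least one constant (m).
Iterating succ gives infinitely many distinct ground terms: m, succ(m), succ(succ(m)), ...
So the Herbrand universe is infinite.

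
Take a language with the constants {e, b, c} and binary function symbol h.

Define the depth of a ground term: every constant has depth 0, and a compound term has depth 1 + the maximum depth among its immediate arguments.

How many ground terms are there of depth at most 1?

If N_k denotes the number of depth-≤k ground terms, the 3 constants give N_0 = 3, and each function symbol of arity r contributes N_{k-1}^r new terms at level k: N_k = 3 + N_{k-1}^2.
N_0 = 3
N_1 = 3 + 3^2 = 12

12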